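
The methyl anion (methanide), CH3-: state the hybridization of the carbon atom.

sp³

Three σ bonds + one lone pair = steric number 4 → sp3, pyramidal.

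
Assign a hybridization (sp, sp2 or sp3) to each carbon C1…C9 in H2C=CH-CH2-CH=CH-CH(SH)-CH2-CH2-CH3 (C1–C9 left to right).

C1 sp2, C2 sp2, C3 sp3, C4 sp2, C5 sp2, C6 sp3, C7 sp3, C8 sp3, C9 sp3

C1 has 3 σ bonds, plus one π bond: steric number 3 → sp2.
C2 has 3 σ bonds, plus one π bond: steric number 3 → sp2.
C3: 4 σ bonds — 4 electron domains, sp3.
C4: 3 σ bonds, plus one π bond — 3 electron domains, sp2.
C5 carries 3 σ bonds, plus one π bond, giving a steric number of 3, so it is sp2.
C6: 4 σ bonds — 4 electron domains, sp3.
C7: 4 σ bonds — 4 electron domains, sp3.
C8: 4 σ bonds; 4 regions of electron density → sp3.
C9: 4 σ bonds — 4 electron domains, sp3.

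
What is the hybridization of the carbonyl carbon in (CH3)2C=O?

The carbonyl carbon has 3 σ bonds, plus one π bond: steric number 3 → sp2.

sp2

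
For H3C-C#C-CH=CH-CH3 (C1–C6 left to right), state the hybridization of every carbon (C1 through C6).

C1 sp3, C2 sp, C3 sp, C4 sp2, C5 sp2, C6 sp3

C1 is sp3: 4 σ bonds, 4 electron-density regions.
C2 — 2 σ bonds, plus two π bonds. Steric number 2, so sp.
C3 has 2 σ bonds, plus two π bonds: steric number 2 → sp.
C4 has 3 σ bonds, plus one π bond: steric number 3 → sp2.
C5: 3 σ bonds, plus one π bond — 3 electron domains, sp2.
C6: 4 σ bonds; 4 regions of electron density → sp3.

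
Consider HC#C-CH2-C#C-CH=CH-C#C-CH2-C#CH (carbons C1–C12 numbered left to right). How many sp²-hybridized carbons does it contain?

C1: sp
C2: sp
C3: sp3
C4: sp
C5: sp
C6: sp2 ✓
C7: sp2 ✓
C8: sp
C9: sp
C10: sp3
C11: sp
C12: sp
C6, C7 → 2 sp2 carbons.

2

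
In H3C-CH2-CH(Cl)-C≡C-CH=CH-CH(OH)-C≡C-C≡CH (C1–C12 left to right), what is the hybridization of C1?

C1 (4 σ bonds) has steric number 4: sp3.

sp^3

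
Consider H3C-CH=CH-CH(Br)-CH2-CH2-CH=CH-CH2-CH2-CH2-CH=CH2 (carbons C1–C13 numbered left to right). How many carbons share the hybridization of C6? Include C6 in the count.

7

C6 is sp3 (only σ bonds).
C1: sp3 ✓
C2: sp2
C3: sp2
C4: sp3 ✓
C5: sp3 ✓
C6: sp3 ✓
C7: sp2
C8: sp2
C9: sp3 ✓
C10: sp3 ✓
C11: sp3 ✓
C12: sp2
C13: sp2
7 carbons are sp3.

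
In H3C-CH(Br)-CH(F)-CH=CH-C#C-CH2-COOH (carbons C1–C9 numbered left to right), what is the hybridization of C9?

sp²

C9 carries 3 σ bonds, plus one π bond, giving a steric number of 3, so it is sp2.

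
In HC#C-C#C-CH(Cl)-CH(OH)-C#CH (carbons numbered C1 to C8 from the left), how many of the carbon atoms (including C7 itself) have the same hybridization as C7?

6

C7 is sp (two π bonds).
C1: sp ✓
C2: sp ✓
C3: sp ✓
C4: sp ✓
C5: sp3
C6: sp3
C7: sp ✓
C8: sp ✓
6 carbons are sp.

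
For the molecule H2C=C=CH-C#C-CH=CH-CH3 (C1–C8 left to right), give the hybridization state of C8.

C8: 4 σ bonds; 4 regions of electron density → sp3.

sp³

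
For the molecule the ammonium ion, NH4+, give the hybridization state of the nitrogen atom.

sp3

Four σ bonds, no lone pair → sp3, tetrahedral.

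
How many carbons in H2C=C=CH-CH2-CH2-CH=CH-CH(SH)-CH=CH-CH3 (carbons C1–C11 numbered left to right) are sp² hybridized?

C1: sp2 ✓
C2: sp
C3: sp2 ✓
C4: sp3
C5: sp3
C6: sp2 ✓
C7: sp2 ✓
C8: sp3
C9: sp2 ✓
C10: sp2 ✓
C11: sp3
C1, C3, C6, C7, C9, C10 → 6 sp2 carbons.

6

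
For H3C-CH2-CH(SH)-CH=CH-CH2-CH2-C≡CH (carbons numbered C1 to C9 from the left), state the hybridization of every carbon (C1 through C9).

C1 is sp3: 4 σ bonds, 4 electron-density regions.
C2 carries 4 σ bonds, giving a steric number of 4, so it is sp3.
C3 — 4 σ bonds. Steric number 4, so sp3.
C4 has 3 σ bonds, plus one π bond: steric number 3 → sp2.
C5: 3 σ bonds, plus one π bond; 3 regions of electron density → sp2.
C6 has 4 σ bonds: steric number 4 → sp3.
C7 — 4 σ bonds. Steric number 4, so sp3.
C8: 2 σ bonds, plus two π bonds — 2 electron domains, sp.
C9 is sp: 2 σ bonds, plus two π bonds, 2 electron-density regions.

C1 sp3, C2 sp3, C3 sp3, C4 sp2, C5 sp2, C6 sp3, C7 sp3, C8 sp, C9 sp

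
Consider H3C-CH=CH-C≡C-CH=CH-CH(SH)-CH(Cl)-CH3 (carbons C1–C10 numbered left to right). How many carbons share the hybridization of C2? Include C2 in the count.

4

C2 is sp2 (one π bond).
C1: sp3
C2: sp2 ✓
C3: sp2 ✓
C4: sp
C5: sp
C6: sp2 ✓
C7: sp2 ✓
C8: sp3
C9: sp3
C10: sp3
4 carbons are sp2.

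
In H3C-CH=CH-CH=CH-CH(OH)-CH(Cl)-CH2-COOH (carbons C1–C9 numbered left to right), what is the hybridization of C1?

sp3

C1 has 4 σ bonds: steric number 4 → sp3.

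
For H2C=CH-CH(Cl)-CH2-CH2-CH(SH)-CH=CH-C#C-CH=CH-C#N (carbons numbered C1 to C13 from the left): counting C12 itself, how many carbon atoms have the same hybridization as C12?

6

C12 is sp2 (one π bond).
C1: sp2 ✓
C2: sp2 ✓
C3: sp3
C4: sp3
C5: sp3
C6: sp3
C7: sp2 ✓
C8: sp2 ✓
C9: sp
C10: sp
C11: sp2 ✓
C12: sp2 ✓
C13: sp
6 carbons are sp2.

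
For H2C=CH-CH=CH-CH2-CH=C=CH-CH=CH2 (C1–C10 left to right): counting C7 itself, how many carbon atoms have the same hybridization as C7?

1

C7 is sp (two π bonds).
C1: sp2
C2: sp2
C3: sp2
C4: sp2
C5: sp3
C6: sp2
C7: sp ✓
C8: sp2
C9: sp2
C10: sp2
1 carbon is sp.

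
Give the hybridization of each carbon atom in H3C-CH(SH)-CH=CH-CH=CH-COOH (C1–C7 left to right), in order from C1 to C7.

C1: 4 σ bonds — 4 electron domains, sp3.
C2: 4 σ bonds; 4 regions of electron density → sp3.
C3 is sp2: 3 σ bonds, plus one π bond, 3 electron-density regions.
C4 is sp2: 3 σ bonds, plus one π bond, 3 electron-density regions.
C5: 3 σ bonds, plus one π bond — 3 electron domains, sp2.
C6 is sp2: 3 σ bonds, plus one π bond, 3 electron-density regions.
C7 has 3 σ bonds, plus one π bond: steric number 3 → sp2.

C1 sp3, C2 sp3, C3 sp2, C4 sp2, C5 sp2, C6 sp2, C7 sp2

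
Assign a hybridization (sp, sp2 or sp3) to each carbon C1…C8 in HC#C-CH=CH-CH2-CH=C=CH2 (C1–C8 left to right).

C1 is sp: 2 σ bonds, plus two π bonds, 2 electron-density regions.
C2: 2 σ bonds, plus two π bonds — 2 electron domains, sp.
C3 — 3 σ bonds, plus one π bond. Steric number 3, so sp2.
C4: 3 σ bonds, plus one π bond — 3 electron domains, sp2.
C5 is sp3: 4 σ bonds, 4 electron-density regions.
C6 has 3 σ bonds, plus one π bond: steric number 3 → sp2.
C7 is sp: 2 σ bonds, plus two π bonds, 2 electron-density regions.
C8 (3 σ bonds, plus one π bond) has steric number 3: sp2.

C1 sp, C2 sp, C3 sp2, C4 sp2, C5 sp3, C6 sp2, C7 sp, C8 sp2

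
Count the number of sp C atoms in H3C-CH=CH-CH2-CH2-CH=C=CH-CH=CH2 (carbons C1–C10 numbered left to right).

C1: sp3
C2: sp2
C3: sp2
C4: sp3
C5: sp3
C6: sp2
C7: sp ✓
C8: sp2
C9: sp2
C10: sp2
C7 → 1 sp carbon.

1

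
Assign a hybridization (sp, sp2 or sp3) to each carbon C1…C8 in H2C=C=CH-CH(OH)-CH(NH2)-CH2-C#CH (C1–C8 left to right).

C1 carries 3 σ bonds, plus one π bond, giving a steric number of 3, so it is sp2.
C2 — 2 σ bonds, plus two π bonds. Steric number 2, so sp.
C3 has 3 σ bonds, plus one π bond: steric number 3 → sp2.
C4 has 4 σ bonds: steric number 4 → sp3.
C5 carries 4 σ bonds, giving a steric number of 4, so it is sp3.
C6 — 4 σ bonds. Steric number 4, so sp3.
C7: 2 σ bonds, plus two π bonds — 2 electron domains, sp.
C8 (2 σ bonds, plus two π bonds) has steric number 2: sp.

C1 sp2, C2 sp, C3 sp2, C4 sp3, C5 sp3, C6 sp3, C7 sp, C8 sp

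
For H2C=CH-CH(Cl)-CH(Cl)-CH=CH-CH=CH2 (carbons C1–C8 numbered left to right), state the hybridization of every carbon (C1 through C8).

C1 sp2, C2 sp2, C3 sp3, C4 sp3, C5 sp2, C6 sp2, C7 sp2, C8 sp2

C1 has 3 σ bonds, plus one π bond: steric number 3 → sp2.
C2 has 3 σ bonds, plus one π bond: steric number 3 → sp2.
C3 (4 σ bonds) has steric number 4: sp3.
C4: 4 σ bonds — 4 electron domains, sp3.
C5 (3 σ bonds, plus one π bond) has steric number 3: sp2.
C6 — 3 σ bonds, plus one π bond. Steric number 3, so sp2.
C7 has 3 σ bonds, plus one π bond: steric number 3 → sp2.
C8 carries 3 σ bonds, plus one π bond, giving a steric number of 3, so it is sp2.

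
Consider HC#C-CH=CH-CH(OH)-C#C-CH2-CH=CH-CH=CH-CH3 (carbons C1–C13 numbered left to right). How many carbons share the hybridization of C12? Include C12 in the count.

C12 is sp2 (one π bond).
C1: sp
C2: sp
C3: sp2 ✓
C4: sp2 ✓
C5: sp3
C6: sp
C7: sp
C8: sp3
C9: sp2 ✓
C10: sp2 ✓
C11: sp2 ✓
C12: sp2 ✓
C13: sp3
6 carbons are sp2.

6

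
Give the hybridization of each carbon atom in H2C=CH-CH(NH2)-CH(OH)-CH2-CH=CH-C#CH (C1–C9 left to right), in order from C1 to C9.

C1 sp2, C2 sp2, C3 sp3, C4 sp3, C5 sp3, C6 sp2, C7 sp2, C8 sp, C9 sp

C1 carries 3 σ bonds, plus one π bond, giving a steric number of 3, so it is sp2.
C2 (3 σ bonds, plus one π bond) has steric number 3: sp2.
C3: 4 σ bonds — 4 electron domains, sp3.
C4 — 4 σ bonds. Steric number 4, so sp3.
C5 (4 σ bonds) has steric number 4: sp3.
C6: 3 σ bonds, plus one π bond — 3 electron domains, sp2.
C7 has 3 σ bonds, plus one π bond: steric number 3 → sp2.
C8: 2 σ bonds, plus two π bonds — 2 electron domains, sp.
C9 carries 2 σ bonds, plus two π bonds, giving a steric number of 2, so it is sp.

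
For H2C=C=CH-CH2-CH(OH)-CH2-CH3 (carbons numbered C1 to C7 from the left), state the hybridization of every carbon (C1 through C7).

C1 sp2, C2 sp, C3 sp2, C4 sp3, C5 sp3, C6 sp3, C7 sp3

C1 (3 σ bonds, plus one π bond) has steric number 3: sp2.
C2 is sp: 2 σ bonds, plus two π bonds, 2 electron-density regions.
C3 (3 σ bonds, plus one π bond) has steric number 3: sp2.
C4 carries 4 σ bonds, giving a steric number of 4, so it is sp3.
C5 — 4 σ bonds. Steric number 4, so sp3.
C6: 4 σ bonds — 4 electron domains, sp3.
C7 carries 4 σ bonds, giving a steric number of 4, so it is sp3.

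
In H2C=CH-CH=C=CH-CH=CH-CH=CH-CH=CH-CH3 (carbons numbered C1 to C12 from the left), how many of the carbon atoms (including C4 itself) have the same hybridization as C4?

1

C4 is sp (two π bonds).
C1: sp2
C2: sp2
C3: sp2
C4: sp ✓
C5: sp2
C6: sp2
C7: sp2
C8: sp2
C9: sp2
C10: sp2
C11: sp2
C12: sp3
1 carbon is sp.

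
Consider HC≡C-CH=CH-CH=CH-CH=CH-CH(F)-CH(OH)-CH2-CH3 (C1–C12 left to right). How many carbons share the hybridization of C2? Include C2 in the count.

2

C2 is sp (two π bonds).
C1: sp ✓
C2: sp ✓
C3: sp2
C4: sp2
C5: sp2
C6: sp2
C7: sp2
C8: sp2
C9: sp3
C10: sp3
C11: sp3
C12: sp3
2 carbons are sp.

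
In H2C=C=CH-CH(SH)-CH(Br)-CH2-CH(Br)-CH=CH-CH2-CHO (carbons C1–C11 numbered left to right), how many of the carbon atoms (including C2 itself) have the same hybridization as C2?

C2 is sp (two π bonds).
C1: sp2
C2: sp ✓
C3: sp2
C4: sp3
C5: sp3
C6: sp3
C7: sp3
C8: sp2
C9: sp2
C10: sp3
C11: sp2
1 carbon is sp.

1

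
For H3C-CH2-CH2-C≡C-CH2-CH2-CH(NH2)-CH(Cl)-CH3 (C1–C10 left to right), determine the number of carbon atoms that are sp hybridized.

2

C1: sp3
C2: sp3
C3: sp3
C4: sp ✓
C5: sp ✓
C6: sp3
C7: sp3
C8: sp3
C9: sp3
C10: sp3
C4, C5 → 2 sp carbons.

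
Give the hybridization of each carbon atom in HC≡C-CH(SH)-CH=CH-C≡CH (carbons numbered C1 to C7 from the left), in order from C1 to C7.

C1 sp, C2 sp, C3 sp3, C4 sp2, C5 sp2, C6 sp, C7 sp

C1: 2 σ bonds, plus two π bonds — 2 electron domains, sp.
C2: 2 σ bonds, plus two π bonds; 2 regions of electron density → sp.
C3 — 4 σ bonds. Steric number 4, so sp3.
C4 has 3 σ bonds, plus one π bond: steric number 3 → sp2.
C5 has 3 σ bonds, plus one π bond: steric number 3 → sp2.
C6 carries 2 σ bonds, plus two π bonds, giving a steric number of 2, so it is sp.
C7: 2 σ bonds, plus two π bonds — 2 electron domains, sp.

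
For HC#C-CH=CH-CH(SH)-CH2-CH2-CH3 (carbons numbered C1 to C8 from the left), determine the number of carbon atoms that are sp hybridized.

C1: sp ✓
C2: sp ✓
C3: sp2
C4: sp2
C5: sp3
C6: sp3
C7: sp3
C8: sp3
C1, C2 → 2 sp carbons.

2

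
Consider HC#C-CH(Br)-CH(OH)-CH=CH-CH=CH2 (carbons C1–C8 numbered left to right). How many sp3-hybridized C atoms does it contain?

C1: sp
C2: sp
C3: sp3 ✓
C4: sp3 ✓
C5: sp2
C6: sp2
C7: sp2
C8: sp2
C3, C4 → 2 sp3 carbons.

2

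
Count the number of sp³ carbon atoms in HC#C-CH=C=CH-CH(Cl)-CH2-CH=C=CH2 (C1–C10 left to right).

2

C1: sp
C2: sp
C3: sp2
C4: sp
C5: sp2
C6: sp3 ✓
C7: sp3 ✓
C8: sp2
C9: sp
C10: sp2
C6, C7 → 2 sp3 carbons.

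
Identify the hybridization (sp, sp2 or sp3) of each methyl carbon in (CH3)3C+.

Each methyl carbon: 4 σ bonds — 4 electron domains, sp3.

sp^3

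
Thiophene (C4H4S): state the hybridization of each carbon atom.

Each carbon atom carries 3 σ bonds, plus one π bond, giving a steric number of 3, so it is sp2.

sp^2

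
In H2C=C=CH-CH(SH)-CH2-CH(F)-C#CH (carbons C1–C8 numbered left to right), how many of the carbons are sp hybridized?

C1: sp2
C2: sp ✓
C3: sp2
C4: sp3
C5: sp3
C6: sp3
C7: sp ✓
C8: sp ✓
C2, C7, C8 → 3 sp carbons.

3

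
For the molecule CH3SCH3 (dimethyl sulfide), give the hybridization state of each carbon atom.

sp3

Each carbon atom (4 σ bonds) has steric number 4: sp3.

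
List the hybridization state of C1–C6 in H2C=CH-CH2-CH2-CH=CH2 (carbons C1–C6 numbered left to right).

C1 has 3 σ bonds, plus one π bond: steric number 3 → sp2.
C2 (3 σ bonds, plus one π bond) has steric number 3: sp2.
C3 carries 4 σ bonds, giving a steric number of 4, so it is sp3.
C4 is sp3: 4 σ bonds, 4 electron-density regions.
C5: 3 σ bonds, plus one π bond — 3 electron domains, sp2.
C6: 3 σ bonds, plus one π bond — 3 electron domains, sp2.

C1 sp2, C2 sp2, C3 sp3, C4 sp3, C5 sp2, C6 sp2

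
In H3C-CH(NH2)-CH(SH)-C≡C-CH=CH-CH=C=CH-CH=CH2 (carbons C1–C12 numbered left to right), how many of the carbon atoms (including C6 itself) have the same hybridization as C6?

6

C6 is sp2 (one π bond).
C1: sp3
C2: sp3
C3: sp3
C4: sp
C5: sp
C6: sp2 ✓
C7: sp2 ✓
C8: sp2 ✓
C9: sp
C10: sp2 ✓
C11: sp2 ✓
C12: sp2 ✓
6 carbons are sp2.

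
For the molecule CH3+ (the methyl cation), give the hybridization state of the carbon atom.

Three σ bonds to H, empty p orbital → sp2, trigonal planar.

sp^2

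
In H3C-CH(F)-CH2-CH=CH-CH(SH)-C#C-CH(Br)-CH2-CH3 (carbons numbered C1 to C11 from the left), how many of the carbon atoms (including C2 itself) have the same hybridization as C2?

7

C2 is sp3 (only σ bonds).
C1: sp3 ✓
C2: sp3 ✓
C3: sp3 ✓
C4: sp2
C5: sp2
C6: sp3 ✓
C7: sp
C8: sp
C9: sp3 ✓
C10: sp3 ✓
C11: sp3 ✓
7 carbons are sp3.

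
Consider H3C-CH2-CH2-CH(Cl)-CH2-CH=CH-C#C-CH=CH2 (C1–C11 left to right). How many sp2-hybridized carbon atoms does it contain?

C1: sp3
C2: sp3
C3: sp3
C4: sp3
C5: sp3
C6: sp2 ✓
C7: sp2 ✓
C8: sp
C9: sp
C10: sp2 ✓
C11: sp2 ✓
C6, C7, C10, C11 → 4 sp2 carbons.

4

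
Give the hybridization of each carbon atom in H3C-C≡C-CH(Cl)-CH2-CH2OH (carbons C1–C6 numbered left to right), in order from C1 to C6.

C1 sp3, C2 sp, C3 sp, C4 sp3, C5 sp3, C6 sp3

C1 has 4 σ bonds: steric number 4 → sp3.
C2 — 2 σ bonds, plus two π bonds. Steric number 2, so sp.
C3 has 2 σ bonds, plus two π bonds: steric number 2 → sp.
C4 (4 σ bonds) has steric number 4: sp3.
C5 (4 σ bonds) has steric number 4: sp3.
C6 has 4 σ bonds: steric number 4 → sp3.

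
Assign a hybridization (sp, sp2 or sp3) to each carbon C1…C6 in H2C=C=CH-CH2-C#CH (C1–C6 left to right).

C1 sp2, C2 sp, C3 sp2, C4 sp3, C5 sp, C6 sp

C1 carries 3 σ bonds, plus one π bond, giving a steric number of 3, so it is sp2.
C2 (2 σ bonds, plus two π bonds) has steric number 2: sp.
C3 (3 σ bonds, plus one π bond) has steric number 3: sp2.
C4 (4 σ bonds) has steric number 4: sp3.
C5 (2 σ bonds, plus two π bonds) has steric number 2: sp.
C6: 2 σ bonds, plus two π bonds; 2 regions of electron density → sp.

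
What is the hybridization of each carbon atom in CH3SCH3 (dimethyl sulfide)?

Each carbon atom (4 σ bonds) has steric number 4: sp3.

sp^3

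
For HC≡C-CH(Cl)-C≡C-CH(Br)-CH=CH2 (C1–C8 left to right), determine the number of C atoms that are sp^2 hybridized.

2

C1: sp
C2: sp
C3: sp3
C4: sp
C5: sp
C6: sp3
C7: sp2 ✓
C8: sp2 ✓
C7, C8 → 2 sp2 carbons.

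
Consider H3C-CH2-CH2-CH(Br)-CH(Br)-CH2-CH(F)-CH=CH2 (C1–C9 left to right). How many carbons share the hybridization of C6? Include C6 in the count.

7

C6 is sp3 (only σ bonds).
C1: sp3 ✓
C2: sp3 ✓
C3: sp3 ✓
C4: sp3 ✓
C5: sp3 ✓
C6: sp3 ✓
C7: sp3 ✓
C8: sp2
C9: sp2
7 carbons are sp3.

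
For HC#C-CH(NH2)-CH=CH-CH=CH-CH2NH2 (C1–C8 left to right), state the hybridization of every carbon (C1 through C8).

C1 sp, C2 sp, C3 sp3, C4 sp2, C5 sp2, C6 sp2, C7 sp2, C8 sp3

C1: 2 σ bonds, plus two π bonds; 2 regions of electron density → sp.
C2 — 2 σ bonds, plus two π bonds. Steric number 2, so sp.
C3: 4 σ bonds; 4 regions of electron density → sp3.
C4 carries 3 σ bonds, plus one π bond, giving a steric number of 3, so it is sp2.
C5 (3 σ bonds, plus one π bond) has steric number 3: sp2.
C6 (3 σ bonds, plus one π bond) has steric number 3: sp2.
C7: 3 σ bonds, plus one π bond — 3 electron domains, sp2.
C8 is sp3: 4 σ bonds, 4 electron-density regions.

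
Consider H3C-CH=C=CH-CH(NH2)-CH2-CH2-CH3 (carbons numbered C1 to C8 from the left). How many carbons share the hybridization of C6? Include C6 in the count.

5

C6 is sp3 (only σ bonds).
C1: sp3 ✓
C2: sp2
C3: sp
C4: sp2
C5: sp3 ✓
C6: sp3 ✓
C7: sp3 ✓
C8: sp3 ✓
5 carbons are sp3.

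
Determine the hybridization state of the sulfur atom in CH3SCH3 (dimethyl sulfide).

sp³

The sulfur atom (2 σ bonds and 2 lone pairs) has steric number 4: sp3.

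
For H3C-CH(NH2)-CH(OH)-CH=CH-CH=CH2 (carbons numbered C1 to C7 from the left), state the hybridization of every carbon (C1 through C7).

C1 sp3, C2 sp3, C3 sp3, C4 sp2, C5 sp2, C6 sp2, C7 sp2

C1 has 4 σ bonds: steric number 4 → sp3.
C2 is sp3: 4 σ bonds, 4 electron-density regions.
C3: 4 σ bonds — 4 electron domains, sp3.
C4 carries 3 σ bonds, plus one π bond, giving a steric number of 3, so it is sp2.
C5 is sp2: 3 σ bonds, plus one π bond, 3 electron-density regions.
C6 carries 3 σ bonds, plus one π bond, giving a steric number of 3, so it is sp2.
C7 has 3 σ bonds, plus one π bond: steric number 3 → sp2.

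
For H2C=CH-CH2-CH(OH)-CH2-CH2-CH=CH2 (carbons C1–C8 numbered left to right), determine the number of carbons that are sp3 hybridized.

4

C1: sp2
C2: sp2
C3: sp3 ✓
C4: sp3 ✓
C5: sp3 ✓
C6: sp3 ✓
C7: sp2
C8: sp2
C3, C4, C5, C6 → 4 sp3 carbons.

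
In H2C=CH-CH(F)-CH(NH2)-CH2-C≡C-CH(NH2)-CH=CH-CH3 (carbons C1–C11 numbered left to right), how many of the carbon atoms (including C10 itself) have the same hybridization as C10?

C10 is sp2 (one π bond).
C1: sp2 ✓
C2: sp2 ✓
C3: sp3
C4: sp3
C5: sp3
C6: sp
C7: sp
C8: sp3
C9: sp2 ✓
C10: sp2 ✓
C11: sp3
4 carbons are sp2.

4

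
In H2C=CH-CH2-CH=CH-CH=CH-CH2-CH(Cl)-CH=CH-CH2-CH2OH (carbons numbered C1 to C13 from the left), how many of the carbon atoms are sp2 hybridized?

C1: sp2 ✓
C2: sp2 ✓
C3: sp3
C4: sp2 ✓
C5: sp2 ✓
C6: sp2 ✓
C7: sp2 ✓
C8: sp3
C9: sp3
C10: sp2 ✓
C11: sp2 ✓
C12: sp3
C13: sp3
C1, C2, C4, C5, C6, C7, C10, C11 → 8 sp2 carbons.

8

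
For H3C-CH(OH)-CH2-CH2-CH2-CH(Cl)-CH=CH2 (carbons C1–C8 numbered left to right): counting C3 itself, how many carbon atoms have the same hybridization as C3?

C3 is sp3 (only σ bonds).
C1: sp3 ✓
C2: sp3 ✓
C3: sp3 ✓
C4: sp3 ✓
C5: sp3 ✓
C6: sp3 ✓
C7: sp2
C8: sp2
6 carbons are sp3.

6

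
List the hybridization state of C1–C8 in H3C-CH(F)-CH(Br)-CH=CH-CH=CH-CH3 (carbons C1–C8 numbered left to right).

C1 (4 σ bonds) has steric number 4: sp3.
C2 is sp3: 4 σ bonds, 4 electron-density regions.
C3 carries 4 σ bonds, giving a steric number of 4, so it is sp3.
C4 — 3 σ bonds, plus one π bond. Steric number 3, so sp2.
C5 has 3 σ bonds, plus one π bond: steric number 3 → sp2.
C6 (3 σ bonds, plus one π bond) has steric number 3: sp2.
C7 has 3 σ bonds, plus one π bond: steric number 3 → sp2.
C8 has 4 σ bonds: steric number 4 → sp3.

C1 sp3, C2 sp3, C3 sp3, C4 sp2, C5 sp2, C6 sp2, C7 sp2, C8 sp3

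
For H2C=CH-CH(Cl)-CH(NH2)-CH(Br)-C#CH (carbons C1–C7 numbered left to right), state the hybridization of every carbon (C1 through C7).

C1 is sp2: 3 σ bonds, plus one π bond, 3 electron-density regions.
C2 carries 3 σ bonds, plus one π bond, giving a steric number of 3, so it is sp2.
C3 has 4 σ bonds: steric number 4 → sp3.
C4: 4 σ bonds — 4 electron domains, sp3.
C5 carries 4 σ bonds, giving a steric number of 4, so it is sp3.
C6 carries 2 σ bonds, plus two π bonds, giving a steric number of 2, so it is sp.
C7 (2 σ bonds, plus two π bonds) has steric number 2: sp.

C1 sp2, C2 sp2, C3 sp3, C4 sp3, C5 sp3, C6 sp, C7 sp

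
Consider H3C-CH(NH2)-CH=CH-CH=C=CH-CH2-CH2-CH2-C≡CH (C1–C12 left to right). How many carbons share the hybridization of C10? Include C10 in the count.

5

C10 is sp3 (only σ bonds).
C1: sp3 ✓
C2: sp3 ✓
C3: sp2
C4: sp2
C5: sp2
C6: sp
C7: sp2
C8: sp3 ✓
C9: sp3 ✓
C10: sp3 ✓
C11: sp
C12: sp
5 carbons are sp3.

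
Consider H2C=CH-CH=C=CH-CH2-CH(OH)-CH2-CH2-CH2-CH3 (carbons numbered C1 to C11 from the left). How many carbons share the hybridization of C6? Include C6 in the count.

C6 is sp3 (only σ bonds).
C1: sp2
C2: sp2
C3: sp2
C4: sp
C5: sp2
C6: sp3 ✓
C7: sp3 ✓
C8: sp3 ✓
C9: sp3 ✓
C10: sp3 ✓
C11: sp3 ✓
6 carbons are sp3.

6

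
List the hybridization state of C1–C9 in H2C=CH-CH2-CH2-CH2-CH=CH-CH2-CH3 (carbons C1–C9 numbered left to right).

C1 sp2, C2 sp2, C3 sp3, C4 sp3, C5 sp3, C6 sp2, C7 sp2, C8 sp3, C9 sp3

C1 has 3 σ bonds, plus one π bond: steric number 3 → sp2.
C2: 3 σ bonds, plus one π bond; 3 regions of electron density → sp2.
C3 (4 σ bonds) has steric number 4: sp3.
C4 has 4 σ bonds: steric number 4 → sp3.
C5 has 4 σ bonds: steric number 4 → sp3.
C6 has 3 σ bonds, plus one π bond: steric number 3 → sp2.
C7 has 3 σ bonds, plus one π bond: steric number 3 → sp2.
C8 carries 4 σ bonds, giving a steric number of 4, so it is sp3.
C9: 4 σ bonds — 4 electron domains, sp3.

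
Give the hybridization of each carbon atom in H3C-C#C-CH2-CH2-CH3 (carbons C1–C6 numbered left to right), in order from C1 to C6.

C1: 4 σ bonds — 4 electron domains, sp3.
C2 (2 σ bonds, plus two π bonds) has steric number 2: sp.
C3 carries 2 σ bonds, plus two π bonds, giving a steric number of 2, so it is sp.
C4: 4 σ bonds — 4 electron domains, sp3.
C5: 4 σ bonds; 4 regions of electron density → sp3.
C6: 4 σ bonds — 4 electron domains, sp3.

C1 sp3, C2 sp, C3 sp, C4 sp3, C5 sp3, C6 sp3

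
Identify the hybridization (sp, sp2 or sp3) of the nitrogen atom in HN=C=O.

The nitrogen atom: 2 σ bonds and 1 lone pair, plus one π bond — 3 electron domains, sp2.

sp^2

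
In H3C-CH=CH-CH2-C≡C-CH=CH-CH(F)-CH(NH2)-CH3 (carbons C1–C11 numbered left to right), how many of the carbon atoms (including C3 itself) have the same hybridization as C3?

C3 is sp2 (one π bond).
C1: sp3
C2: sp2 ✓
C3: sp2 ✓
C4: sp3
C5: sp
C6: sp
C7: sp2 ✓
C8: sp2 ✓
C9: sp3
C10: sp3
C11: sp3
4 carbons are sp2.

4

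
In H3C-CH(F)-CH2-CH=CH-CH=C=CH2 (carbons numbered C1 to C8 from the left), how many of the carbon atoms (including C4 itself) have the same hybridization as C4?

C4 is sp2 (one π bond).
C1: sp3
C2: sp3
C3: sp3
C4: sp2 ✓
C5: sp2 ✓
C6: sp2 ✓
C7: sp
C8: sp2 ✓
4 carbons are sp2.

4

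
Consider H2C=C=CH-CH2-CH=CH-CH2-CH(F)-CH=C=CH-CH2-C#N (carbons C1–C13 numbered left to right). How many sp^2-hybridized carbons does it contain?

6

C1: sp2 ✓
C2: sp
C3: sp2 ✓
C4: sp3
C5: sp2 ✓
C6: sp2 ✓
C7: sp3
C8: sp3
C9: sp2 ✓
C10: sp
C11: sp2 ✓
C12: sp3
C13: sp
C1, C3, C5, C6, C9, C11 → 6 sp2 carbons.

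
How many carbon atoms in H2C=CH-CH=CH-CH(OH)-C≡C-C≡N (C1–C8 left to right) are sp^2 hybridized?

4

C1: sp2 ✓
C2: sp2 ✓
C3: sp2 ✓
C4: sp2 ✓
C5: sp3
C6: sp
C7: sp
C8: sp
C1, C2, C3, C4 → 4 sp2 carbons.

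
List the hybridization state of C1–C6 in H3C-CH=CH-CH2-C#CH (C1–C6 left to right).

C1 (4 σ bonds) has steric number 4: sp3.
C2 carries 3 σ bonds, plus one π bond, giving a steric number of 3, so it is sp2.
C3: 3 σ bonds, plus one π bond; 3 regions of electron density → sp2.
C4 carries 4 σ bonds, giving a steric number of 4, so it is sp3.
C5 (2 σ bonds, plus two π bonds) has steric number 2: sp.
C6 (2 σ bonds, plus two π bonds) has steric number 2: sp.

C1 sp3, C2 sp2, C3 sp2, C4 sp3, C5 sp, C6 sp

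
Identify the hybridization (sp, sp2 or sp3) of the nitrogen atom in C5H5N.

N has two σ bonds and one lone pair in the ring plane (steric number 3 → sp2); its p orbital contributes one electron to the aromatic π system via the C=N double bond.

sp^2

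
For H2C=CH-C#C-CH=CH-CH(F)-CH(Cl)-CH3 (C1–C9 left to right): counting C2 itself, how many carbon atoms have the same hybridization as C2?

4

C2 is sp2 (one π bond).
C1: sp2 ✓
C2: sp2 ✓
C3: sp
C4: sp
C5: sp2 ✓
C6: sp2 ✓
C7: sp3
C8: sp3
C9: sp3
4 carbons are sp2.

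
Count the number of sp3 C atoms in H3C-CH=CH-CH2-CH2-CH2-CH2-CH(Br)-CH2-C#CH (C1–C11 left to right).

C1: sp3 ✓
C2: sp2
C3: sp2
C4: sp3 ✓
C5: sp3 ✓
C6: sp3 ✓
C7: sp3 ✓
C8: sp3 ✓
C9: sp3 ✓
C10: sp
C11: sp
C1, C4, C5, C6, C7, C8, C9 → 7 sp3 carbons.

7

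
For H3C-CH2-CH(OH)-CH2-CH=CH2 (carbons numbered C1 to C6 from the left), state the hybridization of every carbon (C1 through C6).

C1 sp3, C2 sp3, C3 sp3, C4 sp3, C5 sp2, C6 sp2

C1: 4 σ bonds — 4 electron domains, sp3.
C2: 4 σ bonds — 4 electron domains, sp3.
C3 carries 4 σ bonds, giving a steric number of 4, so it is sp3.
C4 has 4 σ bonds: steric number 4 → sp3.
C5 is sp2: 3 σ bonds, plus one π bond, 3 electron-density regions.
C6 is sp2: 3 σ bonds, plus one π bond, 3 electron-density regions.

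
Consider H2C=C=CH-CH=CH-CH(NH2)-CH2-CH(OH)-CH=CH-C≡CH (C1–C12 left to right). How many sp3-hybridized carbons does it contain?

C1: sp2
C2: sp
C3: sp2
C4: sp2
C5: sp2
C6: sp3 ✓
C7: sp3 ✓
C8: sp3 ✓
C9: sp2
C10: sp2
C11: sp
C12: sp
C6, C7, C8 → 3 sp3 carbons.

3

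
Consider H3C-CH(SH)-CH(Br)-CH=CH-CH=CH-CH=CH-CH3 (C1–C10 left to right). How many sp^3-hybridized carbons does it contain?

C1: sp3 ✓
C2: sp3 ✓
C3: sp3 ✓
C4: sp2
C5: sp2
C6: sp2
C7: sp2
C8: sp2
C9: sp2
C10: sp3 ✓
C1, C2, C3, C10 → 4 sp3 carbons.

4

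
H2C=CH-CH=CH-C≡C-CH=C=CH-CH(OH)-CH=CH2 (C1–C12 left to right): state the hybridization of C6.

sp

C6 (2 σ bonds, plus two π bonds) has steric number 2: sp.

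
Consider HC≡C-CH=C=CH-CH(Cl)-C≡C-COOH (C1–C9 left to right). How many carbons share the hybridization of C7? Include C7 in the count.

C7 is sp (two π bonds).
C1: sp ✓
C2: sp ✓
C3: sp2
C4: sp ✓
C5: sp2
C6: sp3
C7: sp ✓
C8: sp ✓
C9: sp2
5 carbons are sp.

5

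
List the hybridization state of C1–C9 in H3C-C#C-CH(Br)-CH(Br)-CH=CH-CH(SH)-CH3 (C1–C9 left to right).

C1 sp3, C2 sp, C3 sp, C4 sp3, C5 sp3, C6 sp2, C7 sp2, C8 sp3, C9 sp3

C1: 4 σ bonds; 4 regions of electron density → sp3.
C2 is sp: 2 σ bonds, plus two π bonds, 2 electron-density regions.
C3: 2 σ bonds, plus two π bonds — 2 electron domains, sp.
C4: 4 σ bonds — 4 electron domains, sp3.
C5 is sp3: 4 σ bonds, 4 electron-density regions.
C6 has 3 σ bonds, plus one π bond: steric number 3 → sp2.
C7: 3 σ bonds, plus one π bond; 3 regions of electron density → sp2.
C8: 4 σ bonds — 4 electron domains, sp3.
C9 carries 4 σ bonds, giving a steric number of 4, so it is sp3.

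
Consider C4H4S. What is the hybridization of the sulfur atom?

Analogous to furan: one S lone pair in the aromatic π system, S is sp2.

sp²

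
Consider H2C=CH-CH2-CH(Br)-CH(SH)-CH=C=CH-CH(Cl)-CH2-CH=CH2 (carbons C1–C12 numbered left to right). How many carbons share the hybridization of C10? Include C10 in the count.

C10 is sp3 (only σ bonds).
C1: sp2
C2: sp2
C3: sp3 ✓
C4: sp3 ✓
C5: sp3 ✓
C6: sp2
C7: sp
C8: sp2
C9: sp3 ✓
C10: sp3 ✓
C11: sp2
C12: sp2
5 carbons are sp3.

5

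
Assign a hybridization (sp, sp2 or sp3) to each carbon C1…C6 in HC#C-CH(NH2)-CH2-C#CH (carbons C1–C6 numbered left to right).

C1 sp, C2 sp, C3 sp3, C4 sp3, C5 sp, C6 sp

C1 is sp: 2 σ bonds, plus two π bonds, 2 electron-density regions.
C2: 2 σ bonds, plus two π bonds — 2 electron domains, sp.
C3: 4 σ bonds; 4 regions of electron density → sp3.
C4: 4 σ bonds — 4 electron domains, sp3.
C5 carries 2 σ bonds, plus two π bonds, giving a steric number of 2, so it is sp.
C6 carries 2 σ bonds, plus two π bonds, giving a steric number of 2, so it is sp.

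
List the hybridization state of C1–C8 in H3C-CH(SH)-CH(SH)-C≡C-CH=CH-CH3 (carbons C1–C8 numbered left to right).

C1 sp3, C2 sp3, C3 sp3, C4 sp, C5 sp, C6 sp2, C7 sp2, C8 sp3

C1: 4 σ bonds — 4 electron domains, sp3.
C2 (4 σ bonds) has steric number 4: sp3.
C3 has 4 σ bonds: steric number 4 → sp3.
C4 carries 2 σ bonds, plus two π bonds, giving a steric number of 2, so it is sp.
C5: 2 σ bonds, plus two π bonds; 2 regions of electron density → sp.
C6 has 3 σ bonds, plus one π bond: steric number 3 → sp2.
C7: 3 σ bonds, plus one π bond; 3 regions of electron density → sp2.
C8 — 4 σ bonds. Steric number 4, so sp3.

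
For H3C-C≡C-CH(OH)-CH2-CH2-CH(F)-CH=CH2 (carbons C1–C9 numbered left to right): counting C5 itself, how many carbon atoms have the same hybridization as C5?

C5 is sp3 (only σ bonds).
C1: sp3 ✓
C2: sp
C3: sp
C4: sp3 ✓
C5: sp3 ✓
C6: sp3 ✓
C7: sp3 ✓
C8: sp2
C9: sp2
5 carbons are sp3.

5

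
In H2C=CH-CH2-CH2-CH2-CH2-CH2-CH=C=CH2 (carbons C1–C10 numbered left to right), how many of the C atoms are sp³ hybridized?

5

C1: sp2
C2: sp2
C3: sp3 ✓
C4: sp3 ✓
C5: sp3 ✓
C6: sp3 ✓
C7: sp3 ✓
C8: sp2
C9: sp
C10: sp2
C3, C4, C5, C6, C7 → 5 sp3 carbons.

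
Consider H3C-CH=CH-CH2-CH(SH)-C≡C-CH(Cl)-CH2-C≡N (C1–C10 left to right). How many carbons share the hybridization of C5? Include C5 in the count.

C5 is sp3 (only σ bonds).
C1: sp3 ✓
C2: sp2
C3: sp2
C4: sp3 ✓
C5: sp3 ✓
C6: sp
C7: sp
C8: sp3 ✓
C9: sp3 ✓
C10: sp
5 carbons are sp3.

5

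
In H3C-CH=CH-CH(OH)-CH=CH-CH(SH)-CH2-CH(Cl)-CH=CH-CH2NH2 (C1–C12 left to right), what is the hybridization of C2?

sp^2

C2 — 3 σ bonds, plus one π bond. Steric number 3, so sp2.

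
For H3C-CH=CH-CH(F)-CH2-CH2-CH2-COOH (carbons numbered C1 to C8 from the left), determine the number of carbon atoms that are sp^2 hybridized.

C1: sp3
C2: sp2 ✓
C3: sp2 ✓
C4: sp3
C5: sp3
C6: sp3
C7: sp3
C8: sp2 ✓
C2, C3, C8 → 3 sp2 carbons.

3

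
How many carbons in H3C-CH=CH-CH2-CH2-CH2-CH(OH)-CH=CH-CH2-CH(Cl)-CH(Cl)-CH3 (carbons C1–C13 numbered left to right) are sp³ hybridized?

C1: sp3 ✓
C2: sp2
C3: sp2
C4: sp3 ✓
C5: sp3 ✓
C6: sp3 ✓
C7: sp3 ✓
C8: sp2
C9: sp2
C10: sp3 ✓
C11: sp3 ✓
C12: sp3 ✓
C13: sp3 ✓
C1, C4, C5, C6, C7, C10, C11, C12, C13 → 9 sp3 carbons.

9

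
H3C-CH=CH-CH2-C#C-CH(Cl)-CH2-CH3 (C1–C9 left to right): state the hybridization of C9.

C9 (4 σ bonds) has steric number 4: sp3.

sp^3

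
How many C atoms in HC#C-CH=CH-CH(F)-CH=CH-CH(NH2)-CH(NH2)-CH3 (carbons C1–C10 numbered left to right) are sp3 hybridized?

4

C1: sp
C2: sp
C3: sp2
C4: sp2
C5: sp3 ✓
C6: sp2
C7: sp2
C8: sp3 ✓
C9: sp3 ✓
C10: sp3 ✓
C5, C8, C9, C10 → 4 sp3 carbons.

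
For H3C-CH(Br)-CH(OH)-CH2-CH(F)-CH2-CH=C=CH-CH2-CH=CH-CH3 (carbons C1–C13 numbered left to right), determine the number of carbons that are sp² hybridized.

4

C1: sp3
C2: sp3
C3: sp3
C4: sp3
C5: sp3
C6: sp3
C7: sp2 ✓
C8: sp
C9: sp2 ✓
C10: sp3
C11: sp2 ✓
C12: sp2 ✓
C13: sp3
C7, C9, C11, C12 → 4 sp2 carbons.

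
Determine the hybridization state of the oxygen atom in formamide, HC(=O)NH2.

The oxygen atom: 1 σ bond and 2 lone pairs, plus one π bond — 3 electron domains, sp2.

sp²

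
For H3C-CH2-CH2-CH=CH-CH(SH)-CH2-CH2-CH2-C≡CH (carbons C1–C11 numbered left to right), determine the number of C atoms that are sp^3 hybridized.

7

C1: sp3 ✓
C2: sp3 ✓
C3: sp3 ✓
C4: sp2
C5: sp2
C6: sp3 ✓
C7: sp3 ✓
C8: sp3 ✓
C9: sp3 ✓
C10: sp
C11: sp
C1, C2, C3, C6, C7, C8, C9 → 7 sp3 carbons.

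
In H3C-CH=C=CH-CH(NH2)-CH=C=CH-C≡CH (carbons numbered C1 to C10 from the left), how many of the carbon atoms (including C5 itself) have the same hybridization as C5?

2

C5 is sp3 (only σ bonds).
C1: sp3 ✓
C2: sp2
C3: sp
C4: sp2
C5: sp3 ✓
C6: sp2
C7: sp
C8: sp2
C9: sp
C10: sp
2 carbons are sp3.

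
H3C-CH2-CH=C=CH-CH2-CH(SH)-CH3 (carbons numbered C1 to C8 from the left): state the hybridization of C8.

sp3

C8 (4 σ bonds) has steric number 4: sp3.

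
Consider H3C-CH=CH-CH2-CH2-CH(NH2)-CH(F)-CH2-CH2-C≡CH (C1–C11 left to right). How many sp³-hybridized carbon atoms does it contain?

7

C1: sp3 ✓
C2: sp2
C3: sp2
C4: sp3 ✓
C5: sp3 ✓
C6: sp3 ✓
C7: sp3 ✓
C8: sp3 ✓
C9: sp3 ✓
C10: sp
C11: sp
C1, C4, C5, C6, C7, C8, C9 → 7 sp3 carbons.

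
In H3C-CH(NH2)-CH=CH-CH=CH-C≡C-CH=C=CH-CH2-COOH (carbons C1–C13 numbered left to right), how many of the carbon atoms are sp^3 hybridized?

3

C1: sp3 ✓
C2: sp3 ✓
C3: sp2
C4: sp2
C5: sp2
C6: sp2
C7: sp
C8: sp
C9: sp2
C10: sp
C11: sp2
C12: sp3 ✓
C13: sp2
C1, C2, C12 → 3 sp3 carbons.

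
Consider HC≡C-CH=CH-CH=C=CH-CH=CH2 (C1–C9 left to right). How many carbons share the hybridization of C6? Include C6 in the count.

3

C6 is sp (two π bonds).
C1: sp ✓
C2: sp ✓
C3: sp2
C4: sp2
C5: sp2
C6: sp ✓
C7: sp2
C8: sp2
C9: sp2
3 carbons are sp.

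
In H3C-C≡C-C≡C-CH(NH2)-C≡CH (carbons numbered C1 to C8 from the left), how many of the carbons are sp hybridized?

6

C1: sp3
C2: sp ✓
C3: sp ✓
C4: sp ✓
C5: sp ✓
C6: sp3
C7: sp ✓
C8: sp ✓
C2, C3, C4, C5, C7, C8 → 6 sp carbons.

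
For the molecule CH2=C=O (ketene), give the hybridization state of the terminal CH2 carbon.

The terminal CH2 carbon is sp2: 3 σ bonds, plus one π bond, 3 electron-density regions.

sp2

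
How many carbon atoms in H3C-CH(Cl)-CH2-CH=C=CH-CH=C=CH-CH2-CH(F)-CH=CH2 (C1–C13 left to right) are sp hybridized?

C1: sp3
C2: sp3
C3: sp3
C4: sp2
C5: sp ✓
C6: sp2
C7: sp2
C8: sp ✓
C9: sp2
C10: sp3
C11: sp3
C12: sp2
C13: sp2
C5, C8 → 2 sp carbons.

2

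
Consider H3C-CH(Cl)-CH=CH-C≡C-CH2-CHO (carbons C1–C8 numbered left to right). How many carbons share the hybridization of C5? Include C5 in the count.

2

C5 is sp (two π bonds).
C1: sp3
C2: sp3
C3: sp2
C4: sp2
C5: sp ✓
C6: sp ✓
C7: sp3
C8: sp2
2 carbons are sp.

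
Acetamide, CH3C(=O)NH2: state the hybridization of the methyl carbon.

The methyl carbon (4 σ bonds) has steric number 4: sp3.

sp^3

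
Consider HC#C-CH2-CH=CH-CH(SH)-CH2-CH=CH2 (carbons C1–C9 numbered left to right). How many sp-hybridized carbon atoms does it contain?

C1: sp ✓
C2: sp ✓
C3: sp3
C4: sp2
C5: sp2
C6: sp3
C7: sp3
C8: sp2
C9: sp2
C1, C2 → 2 sp carbons.

2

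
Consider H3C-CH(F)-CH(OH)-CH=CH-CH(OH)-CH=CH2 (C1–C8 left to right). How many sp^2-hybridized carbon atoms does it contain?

4

C1: sp3
C2: sp3
C3: sp3
C4: sp2 ✓
C5: sp2 ✓
C6: sp3
C7: sp2 ✓
C8: sp2 ✓
C4, C5, C7, C8 → 4 sp2 carbons.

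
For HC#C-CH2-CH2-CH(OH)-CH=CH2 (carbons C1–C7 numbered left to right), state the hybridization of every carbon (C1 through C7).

C1 (2 σ bonds, plus two π bonds) has steric number 2: sp.
C2: 2 σ bonds, plus two π bonds — 2 electron domains, sp.
C3 (4 σ bonds) has steric number 4: sp3.
C4: 4 σ bonds — 4 electron domains, sp3.
C5 carries 4 σ bonds, giving a steric number of 4, so it is sp3.
C6 carries 3 σ bonds, plus one π bond, giving a steric number of 3, so it is sp2.
C7: 3 σ bonds, plus one π bond — 3 electron domains, sp2.

C1 sp, C2 sp, C3 sp3, C4 sp3, C5 sp3, C6 sp2, C7 sp2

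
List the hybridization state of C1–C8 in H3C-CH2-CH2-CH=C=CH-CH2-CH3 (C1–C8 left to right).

C1 has 4 σ bonds: steric number 4 → sp3.
C2: 4 σ bonds — 4 electron domains, sp3.
C3 carries 4 σ bonds, giving a steric number of 4, so it is sp3.
C4 is sp2: 3 σ bonds, plus one π bond, 3 electron-density regions.
C5 carries 2 σ bonds, plus two π bonds, giving a steric number of 2, so it is sp.
C6: 3 σ bonds, plus one π bond; 3 regions of electron density → sp2.
C7 is sp3: 4 σ bonds, 4 electron-density regions.
C8 (4 σ bonds) has steric number 4: sp3.

C1 sp3, C2 sp3, C3 sp3, C4 sp2, C5 sp, C6 sp2, C7 sp3, C8 sp3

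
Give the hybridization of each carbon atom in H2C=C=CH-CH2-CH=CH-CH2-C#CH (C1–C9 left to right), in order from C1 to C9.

C1 carries 3 σ bonds, plus one π bond, giving a steric number of 3, so it is sp2.
C2 has 2 σ bonds, plus two π bonds: steric number 2 → sp.
C3 has 3 σ bonds, plus one π bond: steric number 3 → sp2.
C4 — 4 σ bonds. Steric number 4, so sp3.
C5 carries 3 σ bonds, plus one π bond, giving a steric number of 3, so it is sp2.
C6 is sp2: 3 σ bonds, plus one π bond, 3 electron-density regions.
C7 — 4 σ bonds. Steric number 4, so sp3.
C8 has 2 σ bonds, plus two π bonds: steric number 2 → sp.
C9: 2 σ bonds, plus two π bonds; 2 regions of electron density → sp.

C1 sp2, C2 sp, C3 sp2, C4 sp3, C5 sp2, C6 sp2, C7 sp3, C8 sp, C9 sp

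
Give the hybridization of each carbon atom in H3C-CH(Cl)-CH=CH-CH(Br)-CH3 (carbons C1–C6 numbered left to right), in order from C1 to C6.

C1 carries 4 σ bonds, giving a steric number of 4, so it is sp3.
C2 carries 4 σ bonds, giving a steric number of 4, so it is sp3.
C3 (3 σ bonds, plus one π bond) has steric number 3: sp2.
C4 (3 σ bonds, plus one π bond) has steric number 3: sp2.
C5 has 4 σ bonds: steric number 4 → sp3.
C6: 4 σ bonds — 4 electron domains, sp3.

C1 sp3, C2 sp3, C3 sp2, C4 sp2, C5 sp3, C6 sp3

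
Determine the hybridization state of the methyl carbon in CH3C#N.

The methyl carbon: 4 σ bonds — 4 electron domains, sp3.

sp^3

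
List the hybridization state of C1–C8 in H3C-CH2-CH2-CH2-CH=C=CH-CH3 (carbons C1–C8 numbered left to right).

C1 sp3, C2 sp3, C3 sp3, C4 sp3, C5 sp2, C6 sp, C7 sp2, C8 sp3

C1: 4 σ bonds — 4 electron domains, sp3.
C2 is sp3: 4 σ bonds, 4 electron-density regions.
C3: 4 σ bonds; 4 regions of electron density → sp3.
C4 (4 σ bonds) has steric number 4: sp3.
C5 (3 σ bonds, plus one π bond) has steric number 3: sp2.
C6 (2 σ bonds, plus two π bonds) has steric number 2: sp.
C7 (3 σ bonds, plus one π bond) has steric number 3: sp2.
C8 carries 4 σ bonds, giving a steric number of 4, so it is sp3.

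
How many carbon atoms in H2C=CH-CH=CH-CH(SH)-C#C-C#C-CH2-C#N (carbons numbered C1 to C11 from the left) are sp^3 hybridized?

2

C1: sp2
C2: sp2
C3: sp2
C4: sp2
C5: sp3 ✓
C6: sp
C7: sp
C8: sp
C9: sp
C10: sp3 ✓
C11: sp
C5, C10 → 2 sp3 carbons.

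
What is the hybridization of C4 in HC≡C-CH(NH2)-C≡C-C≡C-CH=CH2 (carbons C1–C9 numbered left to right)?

C4 — 2 σ bonds, plus two π bonds. Steric number 2, so sp.

sp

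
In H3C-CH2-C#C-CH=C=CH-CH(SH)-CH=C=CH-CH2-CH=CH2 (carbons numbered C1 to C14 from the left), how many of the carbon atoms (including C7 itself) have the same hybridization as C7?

C7 is sp2 (one π bond).
C1: sp3
C2: sp3
C3: sp
C4: sp
C5: sp2 ✓
C6: sp
C7: sp2 ✓
C8: sp3
C9: sp2 ✓
C10: sp
C11: sp2 ✓
C12: sp3
C13: sp2 ✓
C14: sp2 ✓
6 carbons are sp2.

6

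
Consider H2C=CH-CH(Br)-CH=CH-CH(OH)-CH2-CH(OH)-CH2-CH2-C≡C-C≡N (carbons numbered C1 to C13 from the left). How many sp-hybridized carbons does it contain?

C1: sp2
C2: sp2
C3: sp3
C4: sp2
C5: sp2
C6: sp3
C7: sp3
C8: sp3
C9: sp3
C10: sp3
C11: sp ✓
C12: sp ✓
C13: sp ✓
C11, C12, C13 → 3 sp carbons.

3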